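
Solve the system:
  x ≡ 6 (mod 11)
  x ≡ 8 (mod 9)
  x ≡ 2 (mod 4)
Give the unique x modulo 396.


Moduli 11, 9, 4 are pairwise coprime; by CRT there is a unique solution modulo M = 11 · 9 · 4 = 396.
Solve pairwise, accumulating the modulus:
  Start with x ≡ 6 (mod 11).
  Combine with x ≡ 8 (mod 9): since gcd(11, 9) = 1, we get a unique residue mod 99.
    Write x = 6 + 11·t and substitute into x ≡ 8 (mod 9): 11·t ≡ 8 − 6 = 2 (mod 9).
    Reduce coefficients mod 9: 2·t ≡ 2 (mod 9).
    The inverse of 2 mod 9 is 5 (since 2·5 = 10 = 1·9 + 1), so t ≡ 5·2 = 10 ≡ 1 (mod 9).
    Then x = 6 + 11·1 = 17, valid modulo lcm(11, 9) = 99: x ≡ 17 (mod 99).
  Combine with x ≡ 2 (mod 4): since gcd(99, 4) = 1, we get a unique residue mod 396.
    Write x = 17 + 99·t and substitute into x ≡ 2 (mod 4): 99·t ≡ 2 − 17 = -15 (mod 4).
    Reduce coefficients mod 4: 3·t ≡ 1 (mod 4).
    The inverse of 3 mod 4 is 3 (since 3·3 = 9 = 2·4 + 1), so t ≡ 3·1 = 3 ≡ 3 (mod 4).
    Then x = 17 + 99·3 = 314, valid modulo lcm(99, 4) = 396: x ≡ 314 (mod 396).
Verify: 314 mod 11 = 6 ✓, 314 mod 9 = 8 ✓, 314 mod 4 = 2 ✓.

x ≡ 314 (mod 396).


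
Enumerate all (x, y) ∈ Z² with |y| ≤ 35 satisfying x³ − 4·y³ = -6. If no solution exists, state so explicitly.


The equation is x³ - 4y³ = -6. For fixed y, x³ = 4·y³ − 6, so a solution requires the RHS to be a perfect cube.
Strategy: iterate y from -35 to 35, compute RHS = 4·y³ − 6, and check whether it is a (positive or negative) perfect cube.
Check small values of y:
  y = 0: RHS = -6 is not a perfect cube.
  y = 1: RHS = -2 is not a perfect cube.
  y = -1: RHS = -10 is not a perfect cube.
  y = 2: RHS = 26 is not a perfect cube.
  y = -2: RHS = -38 is not a perfect cube.
  y = 3: RHS = 102 is not a perfect cube.
  y = -3: RHS = -114 is not a perfect cube.
Continuing the search up to |y| = 35 finds no solutions either.
No (x, y) in the scanned range satisfies the equation.

No integer solutions with |y| ≤ 35.


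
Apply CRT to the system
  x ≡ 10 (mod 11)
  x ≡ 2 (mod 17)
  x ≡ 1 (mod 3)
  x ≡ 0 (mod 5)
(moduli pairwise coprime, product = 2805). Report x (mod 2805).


Product of moduli M = 11 · 17 · 3 · 5 = 2805.
Merge one congruence at a time:
  Start: x ≡ 10 (mod 11).
  Combine with x ≡ 2 (mod 17); new modulus lcm = 187.
    Write x = 10 + 11·t and substitute into x ≡ 2 (mod 17): 11·t ≡ 2 − 10 = -8 (mod 17).
    Reduce coefficients mod 17: 11·t ≡ 9 (mod 17).
    The inverse of 11 mod 17 is 14 (since 11·14 = 154 = 9·17 + 1), so t ≡ 14·9 = 126 ≡ 7 (mod 17).
    Then x = 10 + 11·7 = 87, valid modulo lcm(11, 17) = 187: x ≡ 87 (mod 187).
  Combine with x ≡ 1 (mod 3); new modulus lcm = 561.
    Write x = 87 + 187·t and substitute into x ≡ 1 (mod 3): 187·t ≡ 1 − 87 = -86 (mod 3).
    Reduce coefficients mod 3: 1·t ≡ 1 (mod 3).
    So t ≡ 1 (mod 3).
    Then x = 87 + 187·1 = 274, valid modulo lcm(187, 3) = 561: x ≡ 274 (mod 561).
  Combine with x ≡ 0 (mod 5); new modulus lcm = 2805.
    Write x = 274 + 561·t and substitute into x ≡ 0 (mod 5): 561·t ≡ 0 − 274 = -274 (mod 5).
    Reduce coefficients mod 5: 1·t ≡ 1 (mod 5).
    So t ≡ 1 (mod 5).
    Then x = 274 + 561·1 = 835, valid modulo lcm(561, 5) = 2805: x ≡ 835 (mod 2805).
Verify against each original: 835 mod 11 = 10, 835 mod 17 = 2, 835 mod 3 = 1, 835 mod 5 = 0.

x ≡ 835 (mod 2805).


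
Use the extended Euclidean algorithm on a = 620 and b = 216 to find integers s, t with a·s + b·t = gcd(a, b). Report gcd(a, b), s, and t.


Euclidean algorithm on (620, 216) — divide until remainder is 0:
  620 = 2 · 216 + 188
  216 = 1 · 188 + 28
  188 = 6 · 28 + 20
  28 = 1 · 20 + 8
  20 = 2 · 8 + 4
  8 = 2 · 4 + 0
gcd(620, 216) = 4.
Track Bezout coefficients alongside the remainders: start with r₀ = 620 = a·1 + b·0 (s = 1, t = 0) and r₁ = 216 = a·0 + b·1 (s = 0, t = 1); each new remainder r_{k+1} = r_{k-1} − q_k·r_k inherits s_{k+1} = s_{k-1} − q_k·s_k, t_{k+1} = t_{k-1} − q_k·t_k, so r_k = a·s_k + b·t_k at every step:
  q = 2: r = 188, s = 1 − 2·0 = 1, t = 0 − 2·1 = -2  (check: 620·1 + 216·(-2) = 188)
  q = 1: r = 28, s = 0 − 1·1 = -1, t = 1 − 1·(-2) = 3  (check: 620·(-1) + 216·3 = 28)
  q = 6: r = 20, s = 1 − 6·(-1) = 7, t = -2 − 6·3 = -20  (check: 620·7 + 216·(-20) = 20)
  q = 1: r = 8, s = -1 − 1·7 = -8, t = 3 − 1·(-20) = 23  (check: 620·(-8) + 216·23 = 8)
  q = 2: r = 4, s = 7 − 2·(-8) = 23, t = -20 − 2·23 = -66  (check: 620·23 + 216·(-66) = 4)
The row with r = 4 (the gcd) gives the Bezout coefficients s = 23, t = -66.
Result: 620 · (23) + 216 · (-66) = 4.

gcd(620, 216) = 4; s = 23, t = -66 (check: 620·23 + 216·(-66) = 4).


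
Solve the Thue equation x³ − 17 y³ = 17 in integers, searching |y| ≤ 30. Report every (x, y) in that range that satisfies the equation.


The equation is x³ - 17y³ = 17. For fixed y, x³ = 17·y³ + 17, so a solution requires the RHS to be a perfect cube.
Strategy: iterate y from -30 to 30, compute RHS = 17·y³ + 17, and check whether it is a (positive or negative) perfect cube.
Check small values of y:
  y = 0: RHS = 17 is not a perfect cube.
  y = 1: RHS = 34 is not a perfect cube.
  y = -1: RHS = 0 = (0)³ ⇒ x = 0 works.
  y = 2: RHS = 153 is not a perfect cube.
  y = -2: RHS = -119 is not a perfect cube.
  y = 3: RHS = 476 is not a perfect cube.
  y = -3: RHS = -442 is not a perfect cube.
Continuing the search up to |y| = 30 finds no further solutions beyond those listed.
Collected solutions: (0, -1).

Solutions (with |y| ≤ 30): (0, -1).


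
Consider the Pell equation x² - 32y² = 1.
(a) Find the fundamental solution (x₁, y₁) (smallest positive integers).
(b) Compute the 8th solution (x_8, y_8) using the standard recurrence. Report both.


Step 1: Find the fundamental solution (x₁, y₁) of x² - 32y² = 1.
  Expand √32 as a continued fraction. a₀ = ⌊√32⌋ = 5; iterate m_{k+1} = d_k·a_k − m_k, d_{k+1} = (32 − m_{k+1}²)/d_k, a_{k+1} = ⌊(a₀ + m_{k+1})/d_{k+1}⌋ (starting m₀ = 0, d₀ = 1), with convergents p_k = a_k·p_{k-1} + p_{k-2}, q_k = a_k·q_{k-1} + q_{k-2} (p₋₁ = 1, q₋₁ = 0):
  k = 0: a₀ = 5; p₀/q₀ = 5/1; p₀² − 32·q₀² = 25 − 32 = -7.
  k = 1: m = 5, d = 7, a = ⌊(5 + 5)/7⌋ = 1; p/q = (1·5 + 1)/(1·1 + 0) = 6/1; p² − 32·q² = 36 − 32 = 4.
  k = 2: m = 2, d = 4, a = ⌊(5 + 2)/4⌋ = 1; p/q = (1·6 + 5)/(1·1 + 1) = 11/2; p² − 32·q² = 121 − 128 = -7.
  k = 3: m = 2, d = 7, a = ⌊(5 + 2)/7⌋ = 1; p/q = (1·11 + 6)/(1·2 + 1) = 17/3; p² − 32·q² = 289 − 288 = 1.
  The first convergent with p² − 32·q² = 1 gives the fundamental solution (x₁, y₁) = (17, 3).
Step 2: Apply the recurrence (x_{n+1}, y_{n+1}) = (x₁x_n + 32y₁y_n, x₁y_n + y₁x_n) repeatedly.
  From (x_1, y_1) = (17, 3): x_2 = 17·17 + 32·3·3 = 577; y_2 = 17·3 + 3·17 = 102.
  From (x_2, y_2) = (577, 102): x_3 = 17·577 + 32·3·102 = 19601; y_3 = 17·102 + 3·577 = 3465.
  From (x_3, y_3) = (19601, 3465): x_4 = 17·19601 + 32·3·3465 = 665857; y_4 = 17·3465 + 3·19601 = 117708.
  From (x_4, y_4) = (665857, 117708): x_5 = 17·665857 + 32·3·117708 = 22619537; y_5 = 17·117708 + 3·665857 = 3998607.
  From (x_5, y_5) = (22619537, 3998607): x_6 = 17·22619537 + 32·3·3998607 = 768398401; y_6 = 17·3998607 + 3·22619537 = 135834930.
  From (x_6, y_6) = (768398401, 135834930): x_7 = 17·768398401 + 32·3·135834930 = 26102926097; y_7 = 17·135834930 + 3·768398401 = 4614389013.
  From (x_7, y_7) = (26102926097, 4614389013): x_8 = 17·26102926097 + 32·3·4614389013 = 886731088897; y_8 = 17·4614389013 + 3·26102926097 = 156753391512.
Step 3: Verify x_8² - 32·y_8² = 786292024016459316676609 - 786292024016459316676608 = 1 (should be 1). ✓

(x_1, y_1) = (17, 3); (x_8, y_8) = (886731088897, 156753391512).


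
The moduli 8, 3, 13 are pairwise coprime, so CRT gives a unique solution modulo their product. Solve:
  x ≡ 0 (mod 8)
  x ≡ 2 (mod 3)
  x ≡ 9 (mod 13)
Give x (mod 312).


Moduli 8, 3, 13 are pairwise coprime; by CRT there is a unique solution modulo M = 8 · 3 · 13 = 312.
Solve pairwise, accumulating the modulus:
  Start with x ≡ 0 (mod 8).
  Combine with x ≡ 2 (mod 3): since gcd(8, 3) = 1, we get a unique residue mod 24.
    Write x = 0 + 8·t and substitute into x ≡ 2 (mod 3): 8·t ≡ 2 − 0 = 2 (mod 3).
    Reduce coefficients mod 3: 2·t ≡ 2 (mod 3).
    The inverse of 2 mod 3 is 2 (since 2·2 = 4 = 1·3 + 1), so t ≡ 2·2 = 4 ≡ 1 (mod 3).
    Then x = 0 + 8·1 = 8, valid modulo lcm(8, 3) = 24: x ≡ 8 (mod 24).
  Combine with x ≡ 9 (mod 13): since gcd(24, 13) = 1, we get a unique residue mod 312.
    Write x = 8 + 24·t and substitute into x ≡ 9 (mod 13): 24·t ≡ 9 − 8 = 1 (mod 13).
    Reduce coefficients mod 13: 11·t ≡ 1 (mod 13).
    The inverse of 11 mod 13 is 6 (since 11·6 = 66 = 5·13 + 1), so t ≡ 6·1 = 6 ≡ 6 (mod 13).
    Then x = 8 + 24·6 = 152, valid modulo lcm(24, 13) = 312: x ≡ 152 (mod 312).
Verify: 152 mod 8 = 0 ✓, 152 mod 3 = 2 ✓, 152 mod 13 = 9 ✓.

x ≡ 152 (mod 312).


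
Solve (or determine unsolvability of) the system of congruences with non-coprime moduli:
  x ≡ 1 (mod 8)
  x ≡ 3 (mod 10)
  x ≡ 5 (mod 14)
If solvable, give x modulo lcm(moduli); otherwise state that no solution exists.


Moduli 8, 10, 14 are not pairwise coprime, so CRT works modulo lcm(m_i) when all pairwise compatibility conditions hold.
Pairwise compatibility: gcd(m_i, m_j) must divide a_i - a_j for every pair.
Merge one congruence at a time:
  Start: x ≡ 1 (mod 8).
  Combine with x ≡ 3 (mod 10): gcd(8, 10) = 2; 3 - 1 = 2, which IS divisible by 2, so compatible.
    Write x = 1 + 8·t and substitute into x ≡ 3 (mod 10): 8·t ≡ 3 − 1 = 2 (mod 10).
    Divide the congruence (and modulus) by g = 2: 4·t ≡ 1 (mod 5).
    The inverse of 4 mod 5 is 4 (since 4·4 = 16 = 3·5 + 1), so t ≡ 4·1 = 4 ≡ 4 (mod 5).
    Then x = 1 + 8·4 = 33, valid modulo lcm(8, 10) = 40: x ≡ 33 (mod 40).
  Combine with x ≡ 5 (mod 14): gcd(40, 14) = 2; 5 - 33 = -28, which IS divisible by 2, so compatible.
    Write x = 33 + 40·t and substitute into x ≡ 5 (mod 14): 40·t ≡ 5 − 33 = -28 (mod 14).
    Divide the congruence (and modulus) by g = 2: 20·t ≡ -14 (mod 7).
    Reduce coefficients mod 7: 6·t ≡ 0 (mod 7).
    The inverse of 6 mod 7 is 6 (since 6·6 = 36 = 5·7 + 1), so t ≡ 6·0 = 0 ≡ 0 (mod 7).
    Then x = 33 + 40·0 = 33, valid modulo lcm(40, 14) = 280: x ≡ 33 (mod 280).
Verify: 33 mod 8 = 1, 33 mod 10 = 3, 33 mod 14 = 5.

x ≡ 33 (mod 280).


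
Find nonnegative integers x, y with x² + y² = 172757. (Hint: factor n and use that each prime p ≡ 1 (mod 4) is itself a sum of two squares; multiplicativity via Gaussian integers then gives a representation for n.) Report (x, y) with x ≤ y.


Step 1: Factor n = 172757 = 13 · 97 · 137.
Step 2: Check the mod-4 condition on each prime factor: 13 ≡ 1 (mod 4), exponent 1; 97 ≡ 1 (mod 4), exponent 1; 137 ≡ 1 (mod 4), exponent 1.
All primes ≡ 3 (mod 4) appear to even exponent (or don't appear), so by the two-squares theorem n IS expressible as a sum of two squares.
Step 3: Build a representation. Here n = 13 · 97 · 137 is a product of primes ≡ 1 (mod 4). Each prime p ≡ 1 (mod 4) is itself a sum of two squares; find a² by testing p − a² for a perfect square:
  13: 13 − 1² = 12, 13 − 2² = 9 = 3² ⇒ 13 = 2² + 3².
  97: 97 − 1² = 96, 97 − 2² = 93, 97 − 3² = 88, 97 − 4² = 81 = 9² ⇒ 97 = 4² + 9².
  137: 137 − 1² = 136, 137 − 2² = 133, 137 − 3² = 128, 137 − 4² = 121 = 11² ⇒ 137 = 4² + 11².
  Combine using the Brahmagupta–Fibonacci identity (a² + b²)(c² + d²) = (ac − bd)² + (ad + bc)² = (ac + bd)² + (ad − bc)²:
  13 · 97 = 1261: from (2² + 3²)(4² + 9²), take (2·4 − 3·9, 2·9 + 3·4) = (8 − 27, 18 + 12) = (-19, 30); dropping signs (only squares matter) gives (19, 30); check 19² + 30² = 361 + 900 = 1261 ✓.
  1261 · 137 = 172757: from (19² + 30²)(4² + 11²), take (19·4 − 30·11, 19·11 + 30·4) = (76 − 330, 209 + 120) = (-254, 329); dropping signs (only squares matter) gives (254, 329); check 254² + 329² = 64516 + 108241 = 172757 ✓.
Step 4: Order so x ≤ y and verify: 254² + 329² = 64516 + 108241 = 172757 = n. ✓

n = 172757 = 254² + 329² (one valid representation with x ≤ y).


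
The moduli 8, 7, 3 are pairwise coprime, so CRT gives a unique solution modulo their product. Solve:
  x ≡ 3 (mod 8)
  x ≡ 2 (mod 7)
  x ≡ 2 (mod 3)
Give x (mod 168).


Moduli 8, 7, 3 are pairwise coprime; by CRT there is a unique solution modulo M = 8 · 7 · 3 = 168.
Solve pairwise, accumulating the modulus:
  Start with x ≡ 3 (mod 8).
  Combine with x ≡ 2 (mod 7): since gcd(8, 7) = 1, we get a unique residue mod 56.
    Write x = 3 + 8·t and substitute into x ≡ 2 (mod 7): 8·t ≡ 2 − 3 = -1 (mod 7).
    Reduce coefficients mod 7: 1·t ≡ 6 (mod 7).
    So t ≡ 6 (mod 7).
    Then x = 3 + 8·6 = 51, valid modulo lcm(8, 7) = 56: x ≡ 51 (mod 56).
  Combine with x ≡ 2 (mod 3): since gcd(56, 3) = 1, we get a unique residue mod 168.
    Write x = 51 + 56·t and substitute into x ≡ 2 (mod 3): 56·t ≡ 2 − 51 = -49 (mod 3).
    Reduce coefficients mod 3: 2·t ≡ 2 (mod 3).
    The inverse of 2 mod 3 is 2 (since 2·2 = 4 = 1·3 + 1), so t ≡ 2·2 = 4 ≡ 1 (mod 3).
    Then x = 51 + 56·1 = 107, valid modulo lcm(56, 3) = 168: x ≡ 107 (mod 168).
Verify: 107 mod 8 = 3 ✓, 107 mod 7 = 2 ✓, 107 mod 3 = 2 ✓.

x ≡ 107 (mod 168).


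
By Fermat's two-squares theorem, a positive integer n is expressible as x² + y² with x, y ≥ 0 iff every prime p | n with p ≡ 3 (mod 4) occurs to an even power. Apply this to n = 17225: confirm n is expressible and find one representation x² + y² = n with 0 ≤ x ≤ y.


Step 1: Factor n = 17225 = 5^2 · 13 · 53.
Step 2: Check the mod-4 condition on each prime factor: 5 ≡ 1 (mod 4), exponent 2; 13 ≡ 1 (mod 4), exponent 1; 53 ≡ 1 (mod 4), exponent 1.
All primes ≡ 3 (mod 4) appear to even exponent (or don't appear), so by the two-squares theorem n IS expressible as a sum of two squares.
Step 3: Build a representation. Group n = k² · m with k = 5 and m = 13 · 53 = 689 (a product of primes ≡ 1 (mod 4)); a representation of m scales to one of n via (k·x)² + (k·y)² = k²(x² + y²). Each prime p ≡ 1 (mod 4) is itself a sum of two squares; find a² by testing p − a² for a perfect square:
  13: 13 − 1² = 12, 13 − 2² = 9 = 3² ⇒ 13 = 2² + 3².
  53: 53 − 1² = 52, 53 − 2² = 49 = 7² ⇒ 53 = 2² + 7².
  Combine using the Brahmagupta–Fibonacci identity (a² + b²)(c² + d²) = (ac − bd)² + (ad + bc)² = (ac + bd)² + (ad − bc)²:
  13 · 53 = 689: from (2² + 3²)(2² + 7²), take (2·2 − 3·7, 2·7 + 3·2) = (4 − 21, 14 + 6) = (-17, 20); dropping signs (only squares matter) gives (17, 20); check 17² + 20² = 289 + 400 = 689 ✓.
  Scale by k = 5: (5·17, 5·20) = (85, 100).
Step 4: Order so x ≤ y and verify: 85² + 100² = 7225 + 10000 = 17225 = n. ✓

n = 17225 = 85² + 100² (one valid representation with x ≤ y).


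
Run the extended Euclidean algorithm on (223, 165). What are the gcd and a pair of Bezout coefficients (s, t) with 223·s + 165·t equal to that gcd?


Euclidean algorithm on (223, 165) — divide until remainder is 0:
  223 = 1 · 165 + 58
  165 = 2 · 58 + 49
  58 = 1 · 49 + 9
  49 = 5 · 9 + 4
  9 = 2 · 4 + 1
  4 = 4 · 1 + 0
gcd(223, 165) = 1.
Track Bezout coefficients alongside the remainders: start with r₀ = 223 = a·1 + b·0 (s = 1, t = 0) and r₁ = 165 = a·0 + b·1 (s = 0, t = 1); each new remainder r_{k+1} = r_{k-1} − q_k·r_k inherits s_{k+1} = s_{k-1} − q_k·s_k, t_{k+1} = t_{k-1} − q_k·t_k, so r_k = a·s_k + b·t_k at every step:
  q = 1: r = 58, s = 1 − 1·0 = 1, t = 0 − 1·1 = -1  (check: 223·1 + 165·(-1) = 58)
  q = 2: r = 49, s = 0 − 2·1 = -2, t = 1 − 2·(-1) = 3  (check: 223·(-2) + 165·3 = 49)
  q = 1: r = 9, s = 1 − 1·(-2) = 3, t = -1 − 1·3 = -4  (check: 223·3 + 165·(-4) = 9)
  q = 5: r = 4, s = -2 − 5·3 = -17, t = 3 − 5·(-4) = 23  (check: 223·(-17) + 165·23 = 4)
  q = 2: r = 1, s = 3 − 2·(-17) = 37, t = -4 − 2·23 = -50  (check: 223·37 + 165·(-50) = 1)
The row with r = 1 (the gcd) gives the Bezout coefficients s = 37, t = -50.
Result: 223 · (37) + 165 · (-50) = 1.

gcd(223, 165) = 1; s = 37, t = -50 (check: 223·37 + 165·(-50) = 1).


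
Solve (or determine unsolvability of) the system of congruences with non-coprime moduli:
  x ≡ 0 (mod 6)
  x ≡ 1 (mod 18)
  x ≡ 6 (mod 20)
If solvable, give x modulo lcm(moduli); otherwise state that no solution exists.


Moduli 6, 18, 20 are not pairwise coprime, so CRT works modulo lcm(m_i) when all pairwise compatibility conditions hold.
Pairwise compatibility: gcd(m_i, m_j) must divide a_i - a_j for every pair.
Merge one congruence at a time:
  Start: x ≡ 0 (mod 6).
  Combine with x ≡ 1 (mod 18): gcd(6, 18) = 6, and 1 - 0 = 1 is NOT divisible by 6.
    ⇒ system is inconsistent (no integer solution).

No solution (the system is inconsistent).


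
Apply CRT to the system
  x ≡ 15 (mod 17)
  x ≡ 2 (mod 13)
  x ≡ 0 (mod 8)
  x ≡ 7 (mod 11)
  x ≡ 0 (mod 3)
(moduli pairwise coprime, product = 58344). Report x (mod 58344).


Product of moduli M = 17 · 13 · 8 · 11 · 3 = 58344.
Merge one congruence at a time:
  Start: x ≡ 15 (mod 17).
  Combine with x ≡ 2 (mod 13); new modulus lcm = 221.
    Write x = 15 + 17·t and substitute into x ≡ 2 (mod 13): 17·t ≡ 2 − 15 = -13 (mod 13).
    Reduce coefficients mod 13: 4·t ≡ 0 (mod 13).
    The inverse of 4 mod 13 is 10 (since 4·10 = 40 = 3·13 + 1), so t ≡ 10·0 = 0 ≡ 0 (mod 13).
    Then x = 15 + 17·0 = 15, valid modulo lcm(17, 13) = 221: x ≡ 15 (mod 221).
  Combine with x ≡ 0 (mod 8); new modulus lcm = 1768.
    Write x = 15 + 221·t and substitute into x ≡ 0 (mod 8): 221·t ≡ 0 − 15 = -15 (mod 8).
    Reduce coefficients mod 8: 5·t ≡ 1 (mod 8).
    The inverse of 5 mod 8 is 5 (since 5·5 = 25 = 3·8 + 1), so t ≡ 5·1 = 5 ≡ 5 (mod 8).
    Then x = 15 + 221·5 = 1120, valid modulo lcm(221, 8) = 1768: x ≡ 1120 (mod 1768).
  Combine with x ≡ 7 (mod 11); new modulus lcm = 19448.
    Write x = 1120 + 1768·t and substitute into x ≡ 7 (mod 11): 1768·t ≡ 7 − 1120 = -1113 (mod 11).
    Reduce coefficients mod 11: 8·t ≡ 9 (mod 11).
    The inverse of 8 mod 11 is 7 (since 8·7 = 56 = 5·11 + 1), so t ≡ 7·9 = 63 ≡ 8 (mod 11).
    Then x = 1120 + 1768·8 = 15264, valid modulo lcm(1768, 11) = 19448: x ≡ 15264 (mod 19448).
  Combine with x ≡ 0 (mod 3); new modulus lcm = 58344.
    Write x = 15264 + 19448·t and substitute into x ≡ 0 (mod 3): 19448·t ≡ 0 − 15264 = -15264 (mod 3).
    Reduce coefficients mod 3: 2·t ≡ 0 (mod 3).
    The inverse of 2 mod 3 is 2 (since 2·2 = 4 = 1·3 + 1), so t ≡ 2·0 = 0 ≡ 0 (mod 3).
    Then x = 15264 + 19448·0 = 15264, valid modulo lcm(19448, 3) = 58344: x ≡ 15264 (mod 58344).
Verify against each original: 15264 mod 17 = 15, 15264 mod 13 = 2, 15264 mod 8 = 0, 15264 mod 11 = 7, 15264 mod 3 = 0.

x ≡ 15264 (mod 58344).


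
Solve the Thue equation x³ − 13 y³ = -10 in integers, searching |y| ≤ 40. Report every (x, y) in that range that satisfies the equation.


The equation is x³ - 13y³ = -10. For fixed y, x³ = 13·y³ − 10, so a solution requires the RHS to be a perfect cube.
Strategy: iterate y from -40 to 40, compute RHS = 13·y³ − 10, and check whether it is a (positive or negative) perfect cube.
Check small values of y:
  y = 0: RHS = -10 is not a perfect cube.
  y = 1: RHS = 3 is not a perfect cube.
  y = -1: RHS = -23 is not a perfect cube.
  y = 2: RHS = 94 is not a perfect cube.
  y = -2: RHS = -114 is not a perfect cube.
  y = 3: RHS = 341 is not a perfect cube.
  y = -3: RHS = -361 is not a perfect cube.
Continuing the search up to |y| = 40 finds no solutions either.
No (x, y) in the scanned range satisfies the equation.

No integer solutions with |y| ≤ 40.


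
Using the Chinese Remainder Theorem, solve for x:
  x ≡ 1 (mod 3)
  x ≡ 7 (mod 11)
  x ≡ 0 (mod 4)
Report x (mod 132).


Moduli 3, 11, 4 are pairwise coprime; by CRT there is a unique solution modulo M = 3 · 11 · 4 = 132.
Solve pairwise, accumulating the modulus:
  Start with x ≡ 1 (mod 3).
  Combine with x ≡ 7 (mod 11): since gcd(3, 11) = 1, we get a unique residue mod 33.
    Write x = 1 + 3·t and substitute into x ≡ 7 (mod 11): 3·t ≡ 7 − 1 = 6 (mod 11).
    The inverse of 3 mod 11 is 4 (since 3·4 = 12 = 1·11 + 1), so t ≡ 4·6 = 24 ≡ 2 (mod 11).
    Then x = 1 + 3·2 = 7, valid modulo lcm(3, 11) = 33: x ≡ 7 (mod 33).
  Combine with x ≡ 0 (mod 4): since gcd(33, 4) = 1, we get a unique residue mod 132.
    Write x = 7 + 33·t and substitute into x ≡ 0 (mod 4): 33·t ≡ 0 − 7 = -7 (mod 4).
    Reduce coefficients mod 4: 1·t ≡ 1 (mod 4).
    So t ≡ 1 (mod 4).
    Then x = 7 + 33·1 = 40, valid modulo lcm(33, 4) = 132: x ≡ 40 (mod 132).
Verify: 40 mod 3 = 1 ✓, 40 mod 11 = 7 ✓, 40 mod 4 = 0 ✓.

x ≡ 40 (mod 132).


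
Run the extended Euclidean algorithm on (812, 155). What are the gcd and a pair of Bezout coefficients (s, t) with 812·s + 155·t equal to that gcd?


Euclidean algorithm on (812, 155) — divide until remainder is 0:
  812 = 5 · 155 + 37
  155 = 4 · 37 + 7
  37 = 5 · 7 + 2
  7 = 3 · 2 + 1
  2 = 2 · 1 + 0
gcd(812, 155) = 1.
Track Bezout coefficients alongside the remainders: start with r₀ = 812 = a·1 + b·0 (s = 1, t = 0) and r₁ = 155 = a·0 + b·1 (s = 0, t = 1); each new remainder r_{k+1} = r_{k-1} − q_k·r_k inherits s_{k+1} = s_{k-1} − q_k·s_k, t_{k+1} = t_{k-1} − q_k·t_k, so r_k = a·s_k + b·t_k at every step:
  q = 5: r = 37, s = 1 − 5·0 = 1, t = 0 − 5·1 = -5  (check: 812·1 + 155·(-5) = 37)
  q = 4: r = 7, s = 0 − 4·1 = -4, t = 1 − 4·(-5) = 21  (check: 812·(-4) + 155·21 = 7)
  q = 5: r = 2, s = 1 − 5·(-4) = 21, t = -5 − 5·21 = -110  (check: 812·21 + 155·(-110) = 2)
  q = 3: r = 1, s = -4 − 3·21 = -67, t = 21 − 3·(-110) = 351  (check: 812·(-67) + 155·351 = 1)
The row with r = 1 (the gcd) gives the Bezout coefficients s = -67, t = 351.
Result: 812 · (-67) + 155 · (351) = 1.

gcd(812, 155) = 1; s = -67, t = 351 (check: 812·(-67) + 155·351 = 1).


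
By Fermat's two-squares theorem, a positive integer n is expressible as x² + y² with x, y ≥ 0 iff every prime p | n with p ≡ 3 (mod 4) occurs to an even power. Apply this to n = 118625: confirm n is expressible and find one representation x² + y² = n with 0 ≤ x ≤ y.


Step 1: Factor n = 118625 = 5^3 · 13 · 73.
Step 2: Check the mod-4 condition on each prime factor: 5 ≡ 1 (mod 4), exponent 3; 13 ≡ 1 (mod 4), exponent 1; 73 ≡ 1 (mod 4), exponent 1.
All primes ≡ 3 (mod 4) appear to even exponent (or don't appear), so by the two-squares theorem n IS expressible as a sum of two squares.
Step 3: Build a representation. Group n = k² · m with k = 5 and m = 5 · 13 · 73 = 4745 (a product of primes ≡ 1 (mod 4)); a representation of m scales to one of n via (k·x)² + (k·y)² = k²(x² + y²). Each prime p ≡ 1 (mod 4) is itself a sum of two squares; find a² by testing p − a² for a perfect square:
  5: 5 − 1² = 4 = 2² ⇒ 5 = 1² + 2².
  13: 13 − 1² = 12, 13 − 2² = 9 = 3² ⇒ 13 = 2² + 3².
  73: 73 − 1² = 72, 73 − 2² = 69, 73 − 3² = 64 = 8² ⇒ 73 = 3² + 8².
  Combine using the Brahmagupta–Fibonacci identity (a² + b²)(c² + d²) = (ac − bd)² + (ad + bc)² = (ac + bd)² + (ad − bc)²:
  5 · 13 = 65: from (1² + 2²)(2² + 3²), take (1·2 − 2·3, 1·3 + 2·2) = (2 − 6, 3 + 4) = (-4, 7); dropping signs (only squares matter) gives (4, 7); check 4² + 7² = 16 + 49 = 65 ✓.
  65 · 73 = 4745: from (4² + 7²)(3² + 8²), take (4·3 − 7·8, 4·8 + 7·3) = (12 − 56, 32 + 21) = (-44, 53); dropping signs (only squares matter) gives (44, 53); check 44² + 53² = 1936 + 2809 = 4745 ✓.
  Scale by k = 5: (5·44, 5·53) = (220, 265).
Step 4: Order so x ≤ y and verify: 220² + 265² = 48400 + 70225 = 118625 = n. ✓

n = 118625 = 220² + 265² (one valid representation with x ≤ y).


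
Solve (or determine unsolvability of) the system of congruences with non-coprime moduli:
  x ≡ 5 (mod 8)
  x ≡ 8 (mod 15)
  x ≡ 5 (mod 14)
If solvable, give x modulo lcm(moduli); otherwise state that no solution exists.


Moduli 8, 15, 14 are not pairwise coprime, so CRT works modulo lcm(m_i) when all pairwise compatibility conditions hold.
Pairwise compatibility: gcd(m_i, m_j) must divide a_i - a_j for every pair.
Merge one congruence at a time:
  Start: x ≡ 5 (mod 8).
  Combine with x ≡ 8 (mod 15): gcd(8, 15) = 1; 8 - 5 = 3, which IS divisible by 1, so compatible.
    Write x = 5 + 8·t and substitute into x ≡ 8 (mod 15): 8·t ≡ 8 − 5 = 3 (mod 15).
    The inverse of 8 mod 15 is 2 (since 8·2 = 16 = 1·15 + 1), so t ≡ 2·3 = 6 ≡ 6 (mod 15).
    Then x = 5 + 8·6 = 53, valid modulo lcm(8, 15) = 120: x ≡ 53 (mod 120).
  Combine with x ≡ 5 (mod 14): gcd(120, 14) = 2; 5 - 53 = -48, which IS divisible by 2, so compatible.
    Write x = 53 + 120·t and substitute into x ≡ 5 (mod 14): 120·t ≡ 5 − 53 = -48 (mod 14).
    Divide the congruence (and modulus) by g = 2: 60·t ≡ -24 (mod 7).
    Reduce coefficients mod 7: 4·t ≡ 4 (mod 7).
    The inverse of 4 mod 7 is 2 (since 4·2 = 8 = 1·7 + 1), so t ≡ 2·4 = 8 ≡ 1 (mod 7).
    Then x = 53 + 120·1 = 173, valid modulo lcm(120, 14) = 840: x ≡ 173 (mod 840).
Verify: 173 mod 8 = 5, 173 mod 15 = 8, 173 mod 14 = 5.

x ≡ 173 (mod 840).


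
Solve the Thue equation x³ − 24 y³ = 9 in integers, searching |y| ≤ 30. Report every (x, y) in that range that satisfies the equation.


The equation is x³ - 24y³ = 9. For fixed y, x³ = 24·y³ + 9, so a solution requires the RHS to be a perfect cube.
Strategy: iterate y from -30 to 30, compute RHS = 24·y³ + 9, and check whether it is a (positive or negative) perfect cube.
Check small values of y:
  y = 0: RHS = 9 is not a perfect cube.
  y = 1: RHS = 33 is not a perfect cube.
  y = -1: RHS = -15 is not a perfect cube.
  y = 2: RHS = 201 is not a perfect cube.
  y = -2: RHS = -183 is not a perfect cube.
  y = 3: RHS = 657 is not a perfect cube.
  y = -3: RHS = -639 is not a perfect cube.
Continuing the search up to |y| = 30 finds no solutions either.
No (x, y) in the scanned range satisfies the equation.

No integer solutions with |y| ≤ 30.


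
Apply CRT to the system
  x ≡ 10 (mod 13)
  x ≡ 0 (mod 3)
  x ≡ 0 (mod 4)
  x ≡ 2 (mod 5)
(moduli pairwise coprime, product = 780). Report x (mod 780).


Product of moduli M = 13 · 3 · 4 · 5 = 780.
Merge one congruence at a time:
  Start: x ≡ 10 (mod 13).
  Combine with x ≡ 0 (mod 3); new modulus lcm = 39.
    Write x = 10 + 13·t and substitute into x ≡ 0 (mod 3): 13·t ≡ 0 − 10 = -10 (mod 3).
    Reduce coefficients mod 3: 1·t ≡ 2 (mod 3).
    So t ≡ 2 (mod 3).
    Then x = 10 + 13·2 = 36, valid modulo lcm(13, 3) = 39: x ≡ 36 (mod 39).
  Combine with x ≡ 0 (mod 4); new modulus lcm = 156.
    Write x = 36 + 39·t and substitute into x ≡ 0 (mod 4): 39·t ≡ 0 − 36 = -36 (mod 4).
    Reduce coefficients mod 4: 3·t ≡ 0 (mod 4).
    The inverse of 3 mod 4 is 3 (since 3·3 = 9 = 2·4 + 1), so t ≡ 3·0 = 0 ≡ 0 (mod 4).
    Then x = 36 + 39·0 = 36, valid modulo lcm(39, 4) = 156: x ≡ 36 (mod 156).
  Combine with x ≡ 2 (mod 5); new modulus lcm = 780.
    Write x = 36 + 156·t and substitute into x ≡ 2 (mod 5): 156·t ≡ 2 − 36 = -34 (mod 5).
    Reduce coefficients mod 5: 1·t ≡ 1 (mod 5).
    So t ≡ 1 (mod 5).
    Then x = 36 + 156·1 = 192, valid modulo lcm(156, 5) = 780: x ≡ 192 (mod 780).
Verify against each original: 192 mod 13 = 10, 192 mod 3 = 0, 192 mod 4 = 0, 192 mod 5 = 2.

x ≡ 192 (mod 780).


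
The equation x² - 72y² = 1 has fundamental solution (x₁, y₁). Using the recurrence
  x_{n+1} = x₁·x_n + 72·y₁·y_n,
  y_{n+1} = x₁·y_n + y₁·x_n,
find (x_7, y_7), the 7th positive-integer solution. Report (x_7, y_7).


Step 1: Find the fundamental solution (x₁, y₁) of x² - 72y² = 1.
  Expand √72 as a continued fraction. a₀ = ⌊√72⌋ = 8; iterate m_{k+1} = d_k·a_k − m_k, d_{k+1} = (72 − m_{k+1}²)/d_k, a_{k+1} = ⌊(a₀ + m_{k+1})/d_{k+1}⌋ (starting m₀ = 0, d₀ = 1), with convergents p_k = a_k·p_{k-1} + p_{k-2}, q_k = a_k·q_{k-1} + q_{k-2} (p₋₁ = 1, q₋₁ = 0):
  k = 0: a₀ = 8; p₀/q₀ = 8/1; p₀² − 72·q₀² = 64 − 72 = -8.
  k = 1: m = 8, d = 8, a = ⌊(8 + 8)/8⌋ = 2; p/q = (2·8 + 1)/(2·1 + 0) = 17/2; p² − 72·q² = 289 − 288 = 1.
  The first convergent with p² − 72·q² = 1 gives the fundamental solution (x₁, y₁) = (17, 2).
Step 2: Apply the recurrence (x_{n+1}, y_{n+1}) = (x₁x_n + 72y₁y_n, x₁y_n + y₁x_n) repeatedly.
  From (x_1, y_1) = (17, 2): x_2 = 17·17 + 72·2·2 = 577; y_2 = 17·2 + 2·17 = 68.
  From (x_2, y_2) = (577, 68): x_3 = 17·577 + 72·2·68 = 19601; y_3 = 17·68 + 2·577 = 2310.
  From (x_3, y_3) = (19601, 2310): x_4 = 17·19601 + 72·2·2310 = 665857; y_4 = 17·2310 + 2·19601 = 78472.
  From (x_4, y_4) = (665857, 78472): x_5 = 17·665857 + 72·2·78472 = 22619537; y_5 = 17·78472 + 2·665857 = 2665738.
  From (x_5, y_5) = (22619537, 2665738): x_6 = 17·22619537 + 72·2·2665738 = 768398401; y_6 = 17·2665738 + 2·22619537 = 90556620.
  From (x_6, y_6) = (768398401, 90556620): x_7 = 17·768398401 + 72·2·90556620 = 26102926097; y_7 = 17·90556620 + 2·768398401 = 3076259342.
Step 3: Verify x_7² - 72·y_7² = 681362750825443653409 - 681362750825443653408 = 1 (should be 1). ✓

(x_1, y_1) = (17, 2); (x_7, y_7) = (26102926097, 3076259342).


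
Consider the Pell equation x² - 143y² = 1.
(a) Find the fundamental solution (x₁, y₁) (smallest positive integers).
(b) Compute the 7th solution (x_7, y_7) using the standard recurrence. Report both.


Step 1: Find the fundamental solution (x₁, y₁) of x² - 143y² = 1.
  Expand √143 as a continued fraction. a₀ = ⌊√143⌋ = 11; iterate m_{k+1} = d_k·a_k − m_k, d_{k+1} = (143 − m_{k+1}²)/d_k, a_{k+1} = ⌊(a₀ + m_{k+1})/d_{k+1}⌋ (starting m₀ = 0, d₀ = 1), with convergents p_k = a_k·p_{k-1} + p_{k-2}, q_k = a_k·q_{k-1} + q_{k-2} (p₋₁ = 1, q₋₁ = 0):
  k = 0: a₀ = 11; p₀/q₀ = 11/1; p₀² − 143·q₀² = 121 − 143 = -22.
  k = 1: m = 11, d = 22, a = ⌊(11 + 11)/22⌋ = 1; p/q = (1·11 + 1)/(1·1 + 0) = 12/1; p² − 143·q² = 144 − 143 = 1.
  The first convergent with p² − 143·q² = 1 gives the fundamental solution (x₁, y₁) = (12, 1).
Step 2: Apply the recurrence (x_{n+1}, y_{n+1}) = (x₁x_n + 143y₁y_n, x₁y_n + y₁x_n) repeatedly.
  From (x_1, y_1) = (12, 1): x_2 = 12·12 + 143·1·1 = 287; y_2 = 12·1 + 1·12 = 24.
  From (x_2, y_2) = (287, 24): x_3 = 12·287 + 143·1·24 = 6876; y_3 = 12·24 + 1·287 = 575.
  From (x_3, y_3) = (6876, 575): x_4 = 12·6876 + 143·1·575 = 164737; y_4 = 12·575 + 1·6876 = 13776.
  From (x_4, y_4) = (164737, 13776): x_5 = 12·164737 + 143·1·13776 = 3946812; y_5 = 12·13776 + 1·164737 = 330049.
  From (x_5, y_5) = (3946812, 330049): x_6 = 12·3946812 + 143·1·330049 = 94558751; y_6 = 12·330049 + 1·3946812 = 7907400.
  From (x_6, y_6) = (94558751, 7907400): x_7 = 12·94558751 + 143·1·7907400 = 2265463212; y_7 = 12·7907400 + 1·94558751 = 189447551.
Step 3: Verify x_7² - 143·y_7² = 5132323564925356944 - 5132323564925356943 = 1 (should be 1). ✓

(x_1, y_1) = (12, 1); (x_7, y_7) = (2265463212, 189447551).


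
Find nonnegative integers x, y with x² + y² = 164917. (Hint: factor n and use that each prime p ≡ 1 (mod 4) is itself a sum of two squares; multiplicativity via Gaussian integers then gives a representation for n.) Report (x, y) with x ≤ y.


Step 1: Factor n = 164917 = 17 · 89 · 109.
Step 2: Check the mod-4 condition on each prime factor: 17 ≡ 1 (mod 4), exponent 1; 89 ≡ 1 (mod 4), exponent 1; 109 ≡ 1 (mod 4), exponent 1.
All primes ≡ 3 (mod 4) appear to even exponent (or don't appear), so by the two-squares theorem n IS expressible as a sum of two squares.
Step 3: Build a representation. Here n = 17 · 89 · 109 is a product of primes ≡ 1 (mod 4). Each prime p ≡ 1 (mod 4) is itself a sum of two squares; find a² by testing p − a² for a perfect square:
  17: 17 − 1² = 16 = 4² ⇒ 17 = 1² + 4².
  89: 89 − 1² = 88, 89 − 2² = 85, 89 − 3² = 80, 89 − 4² = 73, 89 − 5² = 64 = 8² ⇒ 89 = 5² + 8².
  109: 109 − 1² = 108, 109 − 2² = 105, 109 − 3² = 100 = 10² ⇒ 109 = 3² + 10².
  Combine using the Brahmagupta–Fibonacci identity (a² + b²)(c² + d²) = (ac − bd)² + (ad + bc)² = (ac + bd)² + (ad − bc)²:
  17 · 89 = 1513: from (1² + 4²)(5² + 8²), take (1·5 − 4·8, 1·8 + 4·5) = (5 − 32, 8 + 20) = (-27, 28); dropping signs (only squares matter) gives (27, 28); check 27² + 28² = 729 + 784 = 1513 ✓.
  1513 · 109 = 164917: from (27² + 28²)(3² + 10²), take (27·3 − 28·10, 27·10 + 28·3) = (81 − 280, 270 + 84) = (-199, 354); dropping signs (only squares matter) gives (199, 354); check 199² + 354² = 39601 + 125316 = 164917 ✓.
Step 4: Order so x ≤ y and verify: 199² + 354² = 39601 + 125316 = 164917 = n. ✓

n = 164917 = 199² + 354² (one valid representation with x ≤ y).


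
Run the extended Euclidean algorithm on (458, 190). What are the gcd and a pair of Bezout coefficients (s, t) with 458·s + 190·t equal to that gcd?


Euclidean algorithm on (458, 190) — divide until remainder is 0:
  458 = 2 · 190 + 78
  190 = 2 · 78 + 34
  78 = 2 · 34 + 10
  34 = 3 · 10 + 4
  10 = 2 · 4 + 2
  4 = 2 · 2 + 0
gcd(458, 190) = 2.
Track Bezout coefficients alongside the remainders: start with r₀ = 458 = a·1 + b·0 (s = 1, t = 0) and r₁ = 190 = a·0 + b·1 (s = 0, t = 1); each new remainder r_{k+1} = r_{k-1} − q_k·r_k inherits s_{k+1} = s_{k-1} − q_k·s_k, t_{k+1} = t_{k-1} − q_k·t_k, so r_k = a·s_k + b·t_k at every step:
  q = 2: r = 78, s = 1 − 2·0 = 1, t = 0 − 2·1 = -2  (check: 458·1 + 190·(-2) = 78)
  q = 2: r = 34, s = 0 − 2·1 = -2, t = 1 − 2·(-2) = 5  (check: 458·(-2) + 190·5 = 34)
  q = 2: r = 10, s = 1 − 2·(-2) = 5, t = -2 − 2·5 = -12  (check: 458·5 + 190·(-12) = 10)
  q = 3: r = 4, s = -2 − 3·5 = -17, t = 5 − 3·(-12) = 41  (check: 458·(-17) + 190·41 = 4)
  q = 2: r = 2, s = 5 − 2·(-17) = 39, t = -12 − 2·41 = -94  (check: 458·39 + 190·(-94) = 2)
The row with r = 2 (the gcd) gives the Bezout coefficients s = 39, t = -94.
Result: 458 · (39) + 190 · (-94) = 2.

gcd(458, 190) = 2; s = 39, t = -94 (check: 458·39 + 190·(-94) = 2).


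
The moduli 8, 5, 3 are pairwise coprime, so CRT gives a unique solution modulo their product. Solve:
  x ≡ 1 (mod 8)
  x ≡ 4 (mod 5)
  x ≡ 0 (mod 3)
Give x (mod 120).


Moduli 8, 5, 3 are pairwise coprime; by CRT there is a unique solution modulo M = 8 · 5 · 3 = 120.
Solve pairwise, accumulating the modulus:
  Start with x ≡ 1 (mod 8).
  Combine with x ≡ 4 (mod 5): since gcd(8, 5) = 1, we get a unique residue mod 40.
    Write x = 1 + 8·t and substitute into x ≡ 4 (mod 5): 8·t ≡ 4 − 1 = 3 (mod 5).
    Reduce coefficients mod 5: 3·t ≡ 3 (mod 5).
    The inverse of 3 mod 5 is 2 (since 3·2 = 6 = 1·5 + 1), so t ≡ 2·3 = 6 ≡ 1 (mod 5).
    Then x = 1 + 8·1 = 9, valid modulo lcm(8, 5) = 40: x ≡ 9 (mod 40).
  Combine with x ≡ 0 (mod 3): since gcd(40, 3) = 1, we get a unique residue mod 120.
    Write x = 9 + 40·t and substitute into x ≡ 0 (mod 3): 40·t ≡ 0 − 9 = -9 (mod 3).
    Reduce coefficients mod 3: 1·t ≡ 0 (mod 3).
    So t ≡ 0 (mod 3).
    Then x = 9 + 40·0 = 9, valid modulo lcm(40, 3) = 120: x ≡ 9 (mod 120).
Verify: 9 mod 8 = 1 ✓, 9 mod 5 = 4 ✓, 9 mod 3 = 0 ✓.

x ≡ 9 (mod 120).


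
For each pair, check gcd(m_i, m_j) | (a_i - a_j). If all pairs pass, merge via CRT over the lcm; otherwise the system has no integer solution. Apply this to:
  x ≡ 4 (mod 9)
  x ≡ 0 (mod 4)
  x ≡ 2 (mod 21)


Moduli 9, 4, 21 are not pairwise coprime, so CRT works modulo lcm(m_i) when all pairwise compatibility conditions hold.
Pairwise compatibility: gcd(m_i, m_j) must divide a_i - a_j for every pair.
Merge one congruence at a time:
  Start: x ≡ 4 (mod 9).
  Combine with x ≡ 0 (mod 4): gcd(9, 4) = 1; 0 - 4 = -4, which IS divisible by 1, so compatible.
    Write x = 4 + 9·t and substitute into x ≡ 0 (mod 4): 9·t ≡ 0 − 4 = -4 (mod 4).
    Reduce coefficients mod 4: 1·t ≡ 0 (mod 4).
    So t ≡ 0 (mod 4).
    Then x = 4 + 9·0 = 4, valid modulo lcm(9, 4) = 36: x ≡ 4 (mod 36).
  Combine with x ≡ 2 (mod 21): gcd(36, 21) = 3, and 2 - 4 = -2 is NOT divisible by 3.
    ⇒ system is inconsistent (no integer solution).

No solution (the system is inconsistent).


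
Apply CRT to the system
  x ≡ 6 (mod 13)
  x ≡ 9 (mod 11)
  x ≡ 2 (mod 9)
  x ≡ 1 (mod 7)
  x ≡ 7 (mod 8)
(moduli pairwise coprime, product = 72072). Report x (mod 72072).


Product of moduli M = 13 · 11 · 9 · 7 · 8 = 72072.
Merge one congruence at a time:
  Start: x ≡ 6 (mod 13).
  Combine with x ≡ 9 (mod 11); new modulus lcm = 143.
    Write x = 6 + 13·t and substitute into x ≡ 9 (mod 11): 13·t ≡ 9 − 6 = 3 (mod 11).
    Reduce coefficients mod 11: 2·t ≡ 3 (mod 11).
    The inverse of 2 mod 11 is 6 (since 2·6 = 12 = 1·11 + 1), so t ≡ 6·3 = 18 ≡ 7 (mod 11).
    Then x = 6 + 13·7 = 97, valid modulo lcm(13, 11) = 143: x ≡ 97 (mod 143).
  Combine with x ≡ 2 (mod 9); new modulus lcm = 1287.
    Write x = 97 + 143·t and substitute into x ≡ 2 (mod 9): 143·t ≡ 2 − 97 = -95 (mod 9).
    Reduce coefficients mod 9: 8·t ≡ 4 (mod 9).
    The inverse of 8 mod 9 is 8 (since 8·8 = 64 = 7·9 + 1), so t ≡ 8·4 = 32 ≡ 5 (mod 9).
    Then x = 97 + 143·5 = 812, valid modulo lcm(143, 9) = 1287: x ≡ 812 (mod 1287).
  Combine with x ≡ 1 (mod 7); new modulus lcm = 9009.
    Write x = 812 + 1287·t and substitute into x ≡ 1 (mod 7): 1287·t ≡ 1 − 812 = -811 (mod 7).
    Reduce coefficients mod 7: 6·t ≡ 1 (mod 7).
    The inverse of 6 mod 7 is 6 (since 6·6 = 36 = 5·7 + 1), so t ≡ 6·1 = 6 ≡ 6 (mod 7).
    Then x = 812 + 1287·6 = 8534, valid modulo lcm(1287, 7) = 9009: x ≡ 8534 (mod 9009).
  Combine with x ≡ 7 (mod 8); new modulus lcm = 72072.
    Write x = 8534 + 9009·t and substitute into x ≡ 7 (mod 8): 9009·t ≡ 7 − 8534 = -8527 (mod 8).
    Reduce coefficients mod 8: 1·t ≡ 1 (mod 8).
    So t ≡ 1 (mod 8).
    Then x = 8534 + 9009·1 = 17543, valid modulo lcm(9009, 8) = 72072: x ≡ 17543 (mod 72072).
Verify against each original: 17543 mod 13 = 6, 17543 mod 11 = 9, 17543 mod 9 = 2, 17543 mod 7 = 1, 17543 mod 8 = 7.

x ≡ 17543 (mod 72072).


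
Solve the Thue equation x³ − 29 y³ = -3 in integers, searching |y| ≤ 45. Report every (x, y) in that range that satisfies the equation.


The equation is x³ - 29y³ = -3. For fixed y, x³ = 29·y³ − 3, so a solution requires the RHS to be a perfect cube.
Strategy: iterate y from -45 to 45, compute RHS = 29·y³ − 3, and check whether it is a (positive or negative) perfect cube.
Check small values of y:
  y = 0: RHS = -3 is not a perfect cube.
  y = 1: RHS = 26 is not a perfect cube.
  y = -1: RHS = -32 is not a perfect cube.
  y = 2: RHS = 229 is not a perfect cube.
  y = -2: RHS = -235 is not a perfect cube.
  y = 3: RHS = 780 is not a perfect cube.
  y = -3: RHS = -786 is not a perfect cube.
Continuing the search up to |y| = 45 finds no solutions either.
No (x, y) in the scanned range satisfies the equation.

No integer solutions with |y| ≤ 45.


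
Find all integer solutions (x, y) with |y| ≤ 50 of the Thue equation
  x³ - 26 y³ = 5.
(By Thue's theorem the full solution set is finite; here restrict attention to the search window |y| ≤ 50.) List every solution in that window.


The equation is x³ - 26y³ = 5. For fixed y, x³ = 26·y³ + 5, so a solution requires the RHS to be a perfect cube.
Strategy: iterate y from -50 to 50, compute RHS = 26·y³ + 5, and check whether it is a (positive or negative) perfect cube.
Check small values of y:
  y = 0: RHS = 5 is not a perfect cube.
  y = 1: RHS = 31 is not a perfect cube.
  y = -1: RHS = -21 is not a perfect cube.
  y = 2: RHS = 213 is not a perfect cube.
  y = -2: RHS = -203 is not a perfect cube.
  y = 3: RHS = 707 is not a perfect cube.
  y = -3: RHS = -697 is not a perfect cube.
Continuing the search up to |y| = 50 finds no solutions either.
No (x, y) in the scanned range satisfies the equation.

No integer solutions with |y| ≤ 50.
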